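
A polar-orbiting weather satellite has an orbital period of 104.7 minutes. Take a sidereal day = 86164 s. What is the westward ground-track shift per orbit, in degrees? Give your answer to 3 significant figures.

T = 104.7 min = 6282.0 s.
During one orbit Earth rotates (6282.0 / 86164) × 360° = 26.25°.

26.2°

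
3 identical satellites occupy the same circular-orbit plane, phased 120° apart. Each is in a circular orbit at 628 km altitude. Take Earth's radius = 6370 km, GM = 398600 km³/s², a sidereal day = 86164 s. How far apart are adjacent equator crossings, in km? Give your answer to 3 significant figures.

Semi-major axis a = 6370 + 628 = 6998 km. Period T = 2π√(a³/μ) = 2π√(6998³/398600) = 5826.0 s = 97.10 min.
Single-satellite node shift = (5826.0/86164) × 360° = 24.34°.
With 3 satellites evenly phased, successive equator crossings are 24.34/3 = 8.114° apart.
That is 8.114 × 111.2 = 902 km at the equator.

902 km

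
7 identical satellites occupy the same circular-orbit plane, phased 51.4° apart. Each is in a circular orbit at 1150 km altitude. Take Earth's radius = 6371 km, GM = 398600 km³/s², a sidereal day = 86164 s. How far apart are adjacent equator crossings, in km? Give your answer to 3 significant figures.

431 km

Semi-major axis a = 6371 + 1150 = 7521 km. Period T = 2π√(a³/μ) = 2π√(7521³/398600) = 6491.2 s = 108.19 min.
Single-satellite node shift = (6491.2/86164) × 360° = 27.12°.
With 7 satellites evenly phased, successive equator crossings are 27.12/7 = 3.874° apart.
That is 3.874 × 111.2 = 431 km at the equator.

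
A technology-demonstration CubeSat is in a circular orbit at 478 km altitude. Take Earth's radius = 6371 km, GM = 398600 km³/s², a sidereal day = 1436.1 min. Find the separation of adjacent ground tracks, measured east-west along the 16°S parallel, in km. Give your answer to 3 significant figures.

Semi-major axis a = 6371 + 478 = 6849 km. Period T = 2π√(a³/μ) = 2π√(6849³/398600) = 5640.9 s = 94.02 min.
Node shift per orbit = (5640.9/86166) × 360° = 23.57°.
Equatorial spacing = 23.57 × 111.2 km/° = 2621 km.
At 16° latitude, spacing = 2621 × cos(16°) = 2519 km.

2520 km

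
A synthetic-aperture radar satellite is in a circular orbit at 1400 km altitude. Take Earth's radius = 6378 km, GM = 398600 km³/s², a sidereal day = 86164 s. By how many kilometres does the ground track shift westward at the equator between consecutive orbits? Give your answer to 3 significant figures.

Semi-major axis a = 6378 + 1400 = 7778 km. Period T = 2π√(a³/μ) = 2π√(7778³/398600) = 6826.7 s = 113.78 min.
During one orbit Earth rotates (6826.7 / 86164) × 360° = 28.52°.
At the equator that is 28.52° × (2π·6378/360) km/° = 28.52 × 111.3 = 3175 km.

3180 km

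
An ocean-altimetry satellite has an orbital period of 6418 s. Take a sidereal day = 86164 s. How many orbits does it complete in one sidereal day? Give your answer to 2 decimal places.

13.43

Orbits per sidereal day = 86164 / 6418.0 = 13.425.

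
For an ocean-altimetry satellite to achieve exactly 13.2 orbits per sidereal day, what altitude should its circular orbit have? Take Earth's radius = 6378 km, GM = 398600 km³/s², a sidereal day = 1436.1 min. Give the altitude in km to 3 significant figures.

1170 km

Required period T = 86166 / 13.2 = 6527.7 s.
From T = 2π√(a³/μ): a = (μ T²/4π²)^(1/3) = (398600 × 6527.7² / 4π²)^(1/3) = 7549 km.
Altitude h = a − R = 7549 − 6378 = 1171 km.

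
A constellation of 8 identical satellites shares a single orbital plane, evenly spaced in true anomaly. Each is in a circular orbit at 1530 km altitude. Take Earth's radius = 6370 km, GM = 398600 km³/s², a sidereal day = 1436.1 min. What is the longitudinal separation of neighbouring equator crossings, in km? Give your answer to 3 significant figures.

406 km

Semi-major axis a = 6370 + 1530 = 7900 km. Period T = 2π√(a³/μ) = 2π√(7900³/398600) = 6988.0 s = 116.47 min.
Single-satellite node shift = (6988.0/86166) × 360° = 29.20°.
With 8 satellites evenly phased, successive equator crossings are 29.20/8 = 3.649° apart.
That is 3.649 × 111.2 = 406 km at the equator.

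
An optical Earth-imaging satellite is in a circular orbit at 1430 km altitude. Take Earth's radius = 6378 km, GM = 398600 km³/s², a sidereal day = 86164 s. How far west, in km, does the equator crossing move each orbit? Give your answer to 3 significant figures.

3190 km

Semi-major axis a = 6378 + 1430 = 7808 km. Period T = 2π√(a³/μ) = 2π√(7808³/398600) = 6866.3 s = 114.44 min.
During one orbit Earth rotates (6866.3 / 86164) × 360° = 28.69°.
At the equator that is 28.69° × (2π·6378/360) km/° = 28.69 × 111.3 = 3193 km.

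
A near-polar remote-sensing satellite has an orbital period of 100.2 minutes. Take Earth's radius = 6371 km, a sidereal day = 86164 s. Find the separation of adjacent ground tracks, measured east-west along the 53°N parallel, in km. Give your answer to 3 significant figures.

T = 100.2 min = 6012.0 s.
Node shift per orbit = (6012.0/86164) × 360° = 25.12°.
Equatorial spacing = 25.12 × 111.2 km/° = 2793 km.
At 53° latitude, spacing = 2793 × cos(53°) = 1681 km.

1680 km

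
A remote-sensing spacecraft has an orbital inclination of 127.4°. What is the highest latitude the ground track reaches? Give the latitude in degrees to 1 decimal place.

52.6°

Retrograde orbit: the ground track reaches ±(180° − i) = ±(180 − 127.4) = ±52.6°.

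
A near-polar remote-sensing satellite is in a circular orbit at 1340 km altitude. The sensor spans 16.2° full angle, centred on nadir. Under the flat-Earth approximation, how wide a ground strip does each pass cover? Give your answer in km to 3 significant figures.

381 km

Half-angle = 16.2°/2 = 8.1°.
Swath width ≈ 2h·tan(θ/2) = 2 × 1340 × tan(8.1°) = 381.4 km.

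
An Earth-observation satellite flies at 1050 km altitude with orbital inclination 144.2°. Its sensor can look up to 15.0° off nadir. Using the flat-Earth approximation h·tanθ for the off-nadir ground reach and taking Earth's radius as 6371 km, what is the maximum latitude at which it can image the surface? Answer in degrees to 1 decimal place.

Retrograde orbit: the ground track reaches ±(180° − i) = ±(180 − 144.2) = ±35.8°.
Sensor half-swath on the ground ≈ 1050·tan(15.0°) = 281 km = 2.53° of latitude.
Maximum observable latitude ≈ 35.8 + 2.53 = 38.3°.

38.3°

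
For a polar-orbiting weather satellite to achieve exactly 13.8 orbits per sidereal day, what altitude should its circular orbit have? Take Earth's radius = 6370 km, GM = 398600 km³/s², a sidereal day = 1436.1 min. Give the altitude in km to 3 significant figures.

959 km

Required period T = 86166 / 13.8 = 6243.9 s.
From T = 2π√(a³/μ): a = (μ T²/4π²)^(1/3) = (398600 × 6243.9² / 4π²)^(1/3) = 7329 km.
Altitude h = a − R = 7329 − 6370 = 959 km.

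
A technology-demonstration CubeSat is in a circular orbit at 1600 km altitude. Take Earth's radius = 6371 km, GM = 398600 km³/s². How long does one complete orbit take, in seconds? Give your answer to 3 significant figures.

7080 seconds

Semi-major axis a = 6371 + 1600 = 7971 km. Period T = 2π√(a³/μ) = 2π√(7971³/398600) = 7082.4 s = 118.04 min.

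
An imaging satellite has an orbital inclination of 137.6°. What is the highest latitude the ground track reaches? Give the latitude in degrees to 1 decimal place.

Retrograde orbit: the ground track reaches ±(180° − i) = ±(180 − 137.6) = ±42.4°.

42.4°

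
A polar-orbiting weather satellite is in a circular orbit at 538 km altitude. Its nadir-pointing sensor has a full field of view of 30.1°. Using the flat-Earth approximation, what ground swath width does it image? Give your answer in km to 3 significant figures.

289 km

Half-angle = 30.1°/2 = 15.05°.
Swath width ≈ 2h·tan(θ/2) = 2 × 538 × tan(15.05°) = 289.3 km.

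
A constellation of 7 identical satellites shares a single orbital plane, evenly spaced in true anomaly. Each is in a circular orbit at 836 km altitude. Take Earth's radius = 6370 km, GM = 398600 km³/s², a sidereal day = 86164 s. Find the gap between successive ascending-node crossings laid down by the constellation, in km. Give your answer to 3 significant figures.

404 km

Semi-major axis a = 6370 + 836 = 7206 km. Period T = 2π√(a³/μ) = 2π√(7206³/398600) = 6087.7 s = 101.46 min.
Single-satellite node shift = (6087.7/86164) × 360° = 25.43°.
With 7 satellites evenly phased, successive equator crossings are 25.43/7 = 3.634° apart.
That is 3.634 × 111.2 = 404 km at the equator.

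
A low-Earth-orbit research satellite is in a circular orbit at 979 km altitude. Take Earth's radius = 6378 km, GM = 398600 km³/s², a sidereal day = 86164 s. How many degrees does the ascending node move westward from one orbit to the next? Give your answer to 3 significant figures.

26.2°

Semi-major axis a = 6378 + 979 = 7357 km. Period T = 2π√(a³/μ) = 2π√(7357³/398600) = 6280.0 s = 104.67 min.
During one orbit Earth rotates (6280.0 / 86164) × 360° = 26.24°.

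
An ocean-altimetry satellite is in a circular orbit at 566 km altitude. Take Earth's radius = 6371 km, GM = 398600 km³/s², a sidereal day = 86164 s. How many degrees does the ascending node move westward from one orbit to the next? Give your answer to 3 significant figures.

24.0°

Semi-major axis a = 6371 + 566 = 6937 km. Period T = 2π√(a³/μ) = 2π√(6937³/398600) = 5750.0 s = 95.83 min.
During one orbit Earth rotates (5750.0 / 86164) × 360° = 24.02°.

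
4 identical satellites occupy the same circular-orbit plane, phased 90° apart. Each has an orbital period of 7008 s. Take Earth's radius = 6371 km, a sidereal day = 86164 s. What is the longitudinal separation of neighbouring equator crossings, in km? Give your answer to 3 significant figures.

814 km

Single-satellite node shift = (7008.0/86164) × 360° = 29.28°.
With 4 satellites evenly phased, successive equator crossings are 29.28/4 = 7.320° apart.
That is 7.320 × 111.2 = 814 km at the equator.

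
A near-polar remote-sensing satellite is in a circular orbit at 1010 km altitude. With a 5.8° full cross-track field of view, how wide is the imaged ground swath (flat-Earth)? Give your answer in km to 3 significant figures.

Half-angle = 5.8°/2 = 2.9°.
Swath width ≈ 2h·tan(θ/2) = 2 × 1010 × tan(2.9°) = 102.3 km.

102 km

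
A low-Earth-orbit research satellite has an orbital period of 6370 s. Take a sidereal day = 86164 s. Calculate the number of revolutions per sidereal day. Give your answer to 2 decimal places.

Orbits per sidereal day = 86164 / 6370.0 = 13.527.

13.53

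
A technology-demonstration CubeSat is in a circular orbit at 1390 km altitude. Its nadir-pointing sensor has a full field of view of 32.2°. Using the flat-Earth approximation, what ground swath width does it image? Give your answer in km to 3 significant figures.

802 km

Half-angle = 32.2°/2 = 16.1°.
Swath width ≈ 2h·tan(θ/2) = 2 × 1390 × tan(16.1°) = 802.4 km.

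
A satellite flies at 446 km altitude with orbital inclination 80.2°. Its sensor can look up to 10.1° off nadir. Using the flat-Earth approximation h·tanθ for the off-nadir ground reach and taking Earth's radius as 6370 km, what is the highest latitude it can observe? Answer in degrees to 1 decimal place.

For a prograde orbit the ground track reaches latitude ±i = ±80.2°.
Sensor half-swath on the ground ≈ 446·tan(10.1°) = 79 km = 0.71° of latitude.
Maximum observable latitude ≈ 80.2 + 0.71 = 80.9°.

80.9°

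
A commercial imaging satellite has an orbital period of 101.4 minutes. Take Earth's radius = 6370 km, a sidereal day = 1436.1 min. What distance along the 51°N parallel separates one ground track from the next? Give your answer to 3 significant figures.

T = 101.4 min = 6084.0 s.
Node shift per orbit = (6084.0/86166) × 360° = 25.42°.
Equatorial spacing = 25.42 × 111.2 km/° = 2826 km.
At 51° latitude, spacing = 2826 × cos(51°) = 1778 km.

1780 km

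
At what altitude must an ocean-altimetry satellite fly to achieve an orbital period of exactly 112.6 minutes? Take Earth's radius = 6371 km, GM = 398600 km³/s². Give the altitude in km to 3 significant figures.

1350 km

T = 112.6 min = 6756.0 s.
From T = 2π√(a³/μ): a = (μ T²/4π²)^(1/3) = (398600 × 6756.0² / 4π²)^(1/3) = 7724 km.
Altitude h = a − R = 7724 − 6371 = 1353 km.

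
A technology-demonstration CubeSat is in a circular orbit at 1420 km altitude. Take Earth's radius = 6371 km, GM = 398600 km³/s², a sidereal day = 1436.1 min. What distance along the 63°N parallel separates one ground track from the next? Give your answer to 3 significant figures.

Semi-major axis a = 6371 + 1420 = 7791 km. Period T = 2π√(a³/μ) = 2π√(7791³/398600) = 6843.9 s = 114.06 min.
Node shift per orbit = (6843.9/86166) × 360° = 28.59°.
Equatorial spacing = 28.59 × 111.2 km/° = 3179 km.
At 63° latitude, spacing = 3179 × cos(63°) = 1443 km.

1440 km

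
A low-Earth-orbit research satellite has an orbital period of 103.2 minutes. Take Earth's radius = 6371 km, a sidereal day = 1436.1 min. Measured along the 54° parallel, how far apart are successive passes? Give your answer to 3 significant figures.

T = 103.2 min = 6192.0 s.
Node shift per orbit = (6192.0/86166) × 360° = 25.87°.
Equatorial spacing = 25.87 × 111.2 km/° = 2877 km.
At 54° latitude, spacing = 2877 × cos(54°) = 1691 km.

1690 km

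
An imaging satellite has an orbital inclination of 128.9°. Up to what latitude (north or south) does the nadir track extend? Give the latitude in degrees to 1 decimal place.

51.1°

Retrograde orbit: the ground track reaches ±(180° − i) = ±(180 − 128.9) = ±51.1°.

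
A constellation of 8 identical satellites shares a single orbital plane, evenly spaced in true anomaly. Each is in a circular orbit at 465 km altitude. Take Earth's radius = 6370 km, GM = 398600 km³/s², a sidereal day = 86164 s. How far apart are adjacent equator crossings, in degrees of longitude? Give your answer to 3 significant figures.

2.94°

Semi-major axis a = 6370 + 465 = 6835 km. Period T = 2π√(a³/μ) = 2π√(6835³/398600) = 5623.7 s = 93.73 min.
Single-satellite node shift = (5623.7/86164) × 360° = 23.50°.
With 8 satellites evenly phased, successive equator crossings are 23.50/8 = 2.937° apart.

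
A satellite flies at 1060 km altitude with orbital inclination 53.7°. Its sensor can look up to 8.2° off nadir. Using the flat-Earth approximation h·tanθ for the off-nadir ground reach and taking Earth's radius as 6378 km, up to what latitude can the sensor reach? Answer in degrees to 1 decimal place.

55.1°

For a prograde orbit the ground track reaches latitude ±i = ±53.7°.
Sensor half-swath on the ground ≈ 1060·tan(8.2°) = 153 km = 1.37° of latitude.
Maximum observable latitude ≈ 53.7 + 1.37 = 55.1°.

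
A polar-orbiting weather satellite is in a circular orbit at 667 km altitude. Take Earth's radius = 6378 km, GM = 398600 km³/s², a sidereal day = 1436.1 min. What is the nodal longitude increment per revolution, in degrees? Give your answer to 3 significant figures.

Semi-major axis a = 6378 + 667 = 7045 km. Period T = 2π√(a³/μ) = 2π√(7045³/398600) = 5884.8 s = 98.08 min.
During one orbit Earth rotates (5884.8 / 86166) × 360° = 24.59°.

24.6°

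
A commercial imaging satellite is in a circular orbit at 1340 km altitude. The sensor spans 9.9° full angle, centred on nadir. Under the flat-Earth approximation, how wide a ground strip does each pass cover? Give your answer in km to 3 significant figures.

Half-angle = 9.9°/2 = 4.95°.
Swath width ≈ 2h·tan(θ/2) = 2 × 1340 × tan(4.95°) = 232.1 km.

232 km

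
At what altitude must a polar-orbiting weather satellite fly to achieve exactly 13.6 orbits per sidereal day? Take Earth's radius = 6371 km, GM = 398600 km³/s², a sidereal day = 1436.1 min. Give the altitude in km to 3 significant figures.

1030 km

Required period T = 86166 / 13.6 = 6335.7 s.
From T = 2π√(a³/μ): a = (μ T²/4π²)^(1/3) = (398600 × 6335.7² / 4π²)^(1/3) = 7400 km.
Altitude h = a − R = 7400 − 6371 = 1029 km.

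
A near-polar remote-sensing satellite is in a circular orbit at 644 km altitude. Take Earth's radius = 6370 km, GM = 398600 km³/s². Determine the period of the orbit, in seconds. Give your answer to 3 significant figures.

Semi-major axis a = 6370 + 644 = 7014 km. Period T = 2π√(a³/μ) = 2π√(7014³/398600) = 5846.0 s = 97.43 min.

5850 seconds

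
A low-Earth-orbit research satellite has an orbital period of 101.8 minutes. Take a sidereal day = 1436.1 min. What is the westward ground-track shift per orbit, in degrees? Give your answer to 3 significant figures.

T = 101.8 min = 6108.0 s.
During one orbit Earth rotates (6108.0 / 86166) × 360° = 25.52°.

25.5°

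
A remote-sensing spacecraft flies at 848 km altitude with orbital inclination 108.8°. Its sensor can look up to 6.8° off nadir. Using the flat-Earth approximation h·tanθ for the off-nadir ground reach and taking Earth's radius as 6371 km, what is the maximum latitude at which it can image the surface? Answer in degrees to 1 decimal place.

Retrograde orbit: the ground track reaches ±(180° − i) = ±(180 − 108.8) = ±71.2°.
Sensor half-swath on the ground ≈ 848·tan(6.8°) = 101 km = 0.91° of latitude.
Maximum observable latitude ≈ 71.2 + 0.91 = 72.1°.

72.1°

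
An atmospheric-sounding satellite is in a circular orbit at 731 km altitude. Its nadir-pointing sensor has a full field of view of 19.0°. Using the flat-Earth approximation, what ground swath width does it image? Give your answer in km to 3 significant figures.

Half-angle = 19.0°/2 = 9.5°.
Swath width ≈ 2h·tan(θ/2) = 2 × 731 × tan(9.5°) = 244.7 km.

245 km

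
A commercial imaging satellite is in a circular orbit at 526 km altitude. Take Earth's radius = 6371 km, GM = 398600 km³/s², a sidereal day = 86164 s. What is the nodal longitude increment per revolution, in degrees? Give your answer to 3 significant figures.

23.8°

Semi-major axis a = 6371 + 526 = 6897 km. Period T = 2π√(a³/μ) = 2π√(6897³/398600) = 5700.4 s = 95.01 min.
During one orbit Earth rotates (5700.4 / 86164) × 360° = 23.82°.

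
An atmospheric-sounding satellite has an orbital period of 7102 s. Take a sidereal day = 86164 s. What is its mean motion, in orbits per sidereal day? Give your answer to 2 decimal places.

Orbits per sidereal day = 86164 / 7102.0 = 12.132.

12.13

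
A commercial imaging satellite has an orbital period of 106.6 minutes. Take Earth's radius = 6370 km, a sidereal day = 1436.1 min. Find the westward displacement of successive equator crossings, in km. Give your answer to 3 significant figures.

T = 106.6 min = 6396.0 s.
During one orbit Earth rotates (6396.0 / 86166) × 360° = 26.72°.
At the equator that is 26.72° × (2π·6370/360) km/° = 26.72 × 111.2 = 2971 km.

2970 km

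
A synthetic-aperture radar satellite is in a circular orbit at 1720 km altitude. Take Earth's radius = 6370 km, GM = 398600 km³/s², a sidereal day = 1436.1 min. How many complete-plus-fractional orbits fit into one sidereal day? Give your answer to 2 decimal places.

11.90

Semi-major axis a = 6370 + 1720 = 8090 km. Period T = 2π√(a³/μ) = 2π√(8090³/398600) = 7241.6 s = 120.69 min.
Orbits per sidereal day = 86166 / 7241.6 = 11.899.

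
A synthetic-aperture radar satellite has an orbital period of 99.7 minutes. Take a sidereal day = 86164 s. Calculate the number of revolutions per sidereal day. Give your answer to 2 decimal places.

14.40

T = 99.7 min = 5982.0 s.
Orbits per sidereal day = 86164 / 5982.0 = 14.404.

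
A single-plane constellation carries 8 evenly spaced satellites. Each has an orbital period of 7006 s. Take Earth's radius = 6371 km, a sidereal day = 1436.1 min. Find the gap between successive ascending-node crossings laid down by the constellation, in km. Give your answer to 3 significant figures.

407 km

Single-satellite node shift = (7006.0/86166) × 360° = 29.27°.
With 8 satellites evenly phased, successive equator crossings are 29.27/8 = 3.659° apart.
That is 3.659 × 111.2 = 407 km at the equator.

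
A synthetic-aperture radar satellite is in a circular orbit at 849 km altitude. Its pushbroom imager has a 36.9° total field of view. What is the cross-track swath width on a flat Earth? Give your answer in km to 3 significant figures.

Half-angle = 36.9°/2 = 18.45°.
Swath width ≈ 2h·tan(θ/2) = 2 × 849 × tan(18.45°) = 566.5 km.

566 km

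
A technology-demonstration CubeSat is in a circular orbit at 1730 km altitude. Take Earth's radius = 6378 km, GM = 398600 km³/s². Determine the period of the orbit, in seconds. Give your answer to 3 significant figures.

Semi-major axis a = 6378 + 1730 = 8108 km. Period T = 2π√(a³/μ) = 2π√(8108³/398600) = 7265.8 s = 121.10 min.

7270 seconds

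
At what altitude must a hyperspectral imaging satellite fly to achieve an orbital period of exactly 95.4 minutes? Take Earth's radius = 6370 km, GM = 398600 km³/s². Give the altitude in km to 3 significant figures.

T = 95.4 min = 5724.0 s.
From T = 2π√(a³/μ): a = (μ T²/4π²)^(1/3) = (398600 × 5724.0² / 4π²)^(1/3) = 6916 km.
Altitude h = a − R = 6916 − 6370 = 546 km.

546 km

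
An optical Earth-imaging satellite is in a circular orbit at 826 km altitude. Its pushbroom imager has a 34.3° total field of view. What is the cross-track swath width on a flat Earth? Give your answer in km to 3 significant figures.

510 km

Half-angle = 34.3°/2 = 17.15°.
Swath width ≈ 2h·tan(θ/2) = 2 × 826 × tan(17.15°) = 509.8 km.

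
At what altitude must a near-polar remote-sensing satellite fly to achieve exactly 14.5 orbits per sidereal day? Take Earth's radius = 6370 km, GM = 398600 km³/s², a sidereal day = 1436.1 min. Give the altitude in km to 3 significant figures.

721 km

Required period T = 86166 / 14.5 = 5942.5 s.
From T = 2π√(a³/μ): a = (μ T²/4π²)^(1/3) = (398600 × 5942.5² / 4π²)^(1/3) = 7091 km.
Altitude h = a − R = 7091 − 6370 = 721 km.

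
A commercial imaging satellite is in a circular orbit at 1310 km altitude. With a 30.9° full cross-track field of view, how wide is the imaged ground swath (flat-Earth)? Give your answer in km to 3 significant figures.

Half-angle = 30.9°/2 = 15.45°.
Swath width ≈ 2h·tan(θ/2) = 2 × 1310 × tan(15.45°) = 724.1 km.

724 km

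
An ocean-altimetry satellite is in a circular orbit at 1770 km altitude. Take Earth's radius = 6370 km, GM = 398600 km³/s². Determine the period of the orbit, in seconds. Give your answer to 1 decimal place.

Semi-major axis a = 6370 + 1770 = 8140 km. Period T = 2π√(a³/μ) = 2π√(8140³/398600) = 7308.8 s = 121.81 min.

7308.8 seconds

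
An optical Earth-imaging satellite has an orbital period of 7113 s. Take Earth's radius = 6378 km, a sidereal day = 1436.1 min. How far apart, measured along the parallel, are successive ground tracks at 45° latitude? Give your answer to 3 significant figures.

2340 km

Node shift per orbit = (7113.0/86166) × 360° = 29.72°.
Equatorial spacing = 29.72 × 111.3 km/° = 3308 km.
At 45° latitude, spacing = 3308 × cos(45°) = 2339 km.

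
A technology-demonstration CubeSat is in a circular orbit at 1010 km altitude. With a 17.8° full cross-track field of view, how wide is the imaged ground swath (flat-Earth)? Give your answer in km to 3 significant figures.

Half-angle = 17.8°/2 = 8.9°.
Swath width ≈ 2h·tan(θ/2) = 2 × 1010 × tan(8.9°) = 316.3 km.

316 km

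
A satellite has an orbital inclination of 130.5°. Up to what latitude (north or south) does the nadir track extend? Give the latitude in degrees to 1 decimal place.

Retrograde orbit: the ground track reaches ±(180° − i) = ±(180 − 130.5) = ±49.5°.

49.5°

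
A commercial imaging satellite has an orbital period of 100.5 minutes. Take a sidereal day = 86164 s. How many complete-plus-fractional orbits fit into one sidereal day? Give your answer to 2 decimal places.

14.29

T = 100.5 min = 6030.0 s.
Orbits per sidereal day = 86164 / 6030.0 = 14.289.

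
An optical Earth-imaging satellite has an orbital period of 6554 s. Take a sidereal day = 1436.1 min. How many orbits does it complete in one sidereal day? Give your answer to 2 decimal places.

Orbits per sidereal day = 86166 / 6554.0 = 13.147.

13.15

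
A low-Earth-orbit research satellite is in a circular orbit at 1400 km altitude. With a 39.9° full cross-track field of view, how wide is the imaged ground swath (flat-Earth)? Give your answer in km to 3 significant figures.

1020 km

Half-angle = 39.9°/2 = 19.95°.
Swath width ≈ 2h·tan(θ/2) = 2 × 1400 × tan(19.95°) = 1016.4 km.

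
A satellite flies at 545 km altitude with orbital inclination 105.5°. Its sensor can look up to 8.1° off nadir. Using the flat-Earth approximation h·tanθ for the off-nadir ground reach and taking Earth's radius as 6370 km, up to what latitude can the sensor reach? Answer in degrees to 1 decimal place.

75.2°

Retrograde orbit: the ground track reaches ±(180° − i) = ±(180 − 105.5) = ±74.5°.
Sensor half-swath on the ground ≈ 545·tan(8.1°) = 78 km = 0.70° of latitude.
Maximum observable latitude ≈ 74.5 + 0.70 = 75.2°.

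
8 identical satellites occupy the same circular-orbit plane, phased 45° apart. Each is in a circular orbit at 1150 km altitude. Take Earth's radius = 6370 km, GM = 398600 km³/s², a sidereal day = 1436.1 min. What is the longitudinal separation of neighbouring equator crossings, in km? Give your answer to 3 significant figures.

Semi-major axis a = 6370 + 1150 = 7520 km. Period T = 2π√(a³/μ) = 2π√(7520³/398600) = 6489.9 s = 108.16 min.
Single-satellite node shift = (6489.9/86166) × 360° = 27.11°.
With 8 satellites evenly phased, successive equator crossings are 27.11/8 = 3.389° apart.
That is 3.389 × 111.2 = 377 km at the equator.

377 km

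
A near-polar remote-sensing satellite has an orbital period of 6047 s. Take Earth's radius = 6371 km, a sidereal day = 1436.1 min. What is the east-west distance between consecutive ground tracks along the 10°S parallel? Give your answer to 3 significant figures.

2770 km

Node shift per orbit = (6047.0/86166) × 360° = 25.26°.
Equatorial spacing = 25.26 × 111.2 km/° = 2809 km.
At 10° latitude, spacing = 2809 × cos(10°) = 2767 km.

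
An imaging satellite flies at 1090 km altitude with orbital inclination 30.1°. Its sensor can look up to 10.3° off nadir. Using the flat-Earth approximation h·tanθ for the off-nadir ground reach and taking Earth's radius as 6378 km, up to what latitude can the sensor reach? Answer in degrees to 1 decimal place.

31.9°

For a prograde orbit the ground track reaches latitude ±i = ±30.1°.
Sensor half-swath on the ground ≈ 1090·tan(10.3°) = 198 km = 1.78° of latitude.
Maximum observable latitude ≈ 30.1 + 1.78 = 31.9°.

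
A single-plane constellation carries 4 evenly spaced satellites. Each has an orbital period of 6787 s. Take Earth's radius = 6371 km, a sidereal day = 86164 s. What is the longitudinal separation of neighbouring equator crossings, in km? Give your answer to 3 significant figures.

788 km

Single-satellite node shift = (6787.0/86164) × 360° = 28.36°.
With 4 satellites evenly phased, successive equator crossings are 28.36/4 = 7.089° apart.
That is 7.089 × 111.2 = 788 km at the equator.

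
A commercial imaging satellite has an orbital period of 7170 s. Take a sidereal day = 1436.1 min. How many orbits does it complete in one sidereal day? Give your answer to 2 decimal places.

Orbits per sidereal day = 86166 / 7170.0 = 12.018.

12.02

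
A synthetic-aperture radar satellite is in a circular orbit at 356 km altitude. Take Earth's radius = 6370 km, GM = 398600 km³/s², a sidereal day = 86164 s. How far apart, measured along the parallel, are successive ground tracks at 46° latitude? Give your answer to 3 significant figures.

Semi-major axis a = 6370 + 356 = 6726 km. Period T = 2π√(a³/μ) = 2π√(6726³/398600) = 5489.7 s = 91.49 min.
Node shift per orbit = (5489.7/86164) × 360° = 22.94°.
Equatorial spacing = 22.94 × 111.2 km/° = 2550 km.
At 46° latitude, spacing = 2550 × cos(46°) = 1771 km.

1770 km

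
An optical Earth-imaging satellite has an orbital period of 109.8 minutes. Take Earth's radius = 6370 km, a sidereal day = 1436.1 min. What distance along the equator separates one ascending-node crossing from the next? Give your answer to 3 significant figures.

T = 109.8 min = 6588.0 s.
During one orbit Earth rotates (6588.0 / 86166) × 360° = 27.52°.
At the equator that is 27.52° × (2π·6370/360) km/° = 27.52 × 111.2 = 3060 km.

3060 km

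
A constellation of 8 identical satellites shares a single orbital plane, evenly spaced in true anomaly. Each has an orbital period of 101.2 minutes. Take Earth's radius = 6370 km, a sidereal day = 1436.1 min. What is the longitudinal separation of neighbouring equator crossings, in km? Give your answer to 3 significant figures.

353 km

T = 101.2 min = 6072.0 s.
Single-satellite node shift = (6072.0/86166) × 360° = 25.37°.
With 8 satellites evenly phased, successive equator crossings are 25.37/8 = 3.171° apart.
That is 3.171 × 111.2 = 353 km at the equator.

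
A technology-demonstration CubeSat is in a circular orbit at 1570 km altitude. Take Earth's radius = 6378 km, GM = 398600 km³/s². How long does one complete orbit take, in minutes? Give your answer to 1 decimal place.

Semi-major axis a = 6378 + 1570 = 7948 km. Period T = 2π√(a³/μ) = 2π√(7948³/398600) = 7051.8 s = 117.53 min.

117.5 min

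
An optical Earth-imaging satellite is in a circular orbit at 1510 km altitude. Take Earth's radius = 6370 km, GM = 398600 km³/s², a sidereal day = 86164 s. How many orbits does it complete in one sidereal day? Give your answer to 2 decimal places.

Semi-major axis a = 6370 + 1510 = 7880 km. Period T = 2π√(a³/μ) = 2π√(7880³/398600) = 6961.5 s = 116.02 min.
Orbits per sidereal day = 86164 / 6961.5 = 12.377.

12.38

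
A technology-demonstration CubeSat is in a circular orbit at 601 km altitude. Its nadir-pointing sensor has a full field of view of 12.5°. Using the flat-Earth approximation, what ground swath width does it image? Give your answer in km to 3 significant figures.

Half-angle = 12.5°/2 = 6.25°.
Swath width ≈ 2h·tan(θ/2) = 2 × 601 × tan(6.25°) = 131.6 km.

132 km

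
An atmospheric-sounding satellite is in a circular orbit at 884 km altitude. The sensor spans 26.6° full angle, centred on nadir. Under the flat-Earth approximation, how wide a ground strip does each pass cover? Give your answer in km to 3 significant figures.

418 km

Half-angle = 26.6°/2 = 13.3°.
Swath width ≈ 2h·tan(θ/2) = 2 × 884 × tan(13.3°) = 417.9 km.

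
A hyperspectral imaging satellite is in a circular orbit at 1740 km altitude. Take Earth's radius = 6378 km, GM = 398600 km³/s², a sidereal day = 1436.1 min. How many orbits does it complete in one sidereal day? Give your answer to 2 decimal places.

11.84

Semi-major axis a = 6378 + 1740 = 8118 km. Period T = 2π√(a³/μ) = 2π√(8118³/398600) = 7279.2 s = 121.32 min.
Orbits per sidereal day = 86166 / 7279.2 = 11.837.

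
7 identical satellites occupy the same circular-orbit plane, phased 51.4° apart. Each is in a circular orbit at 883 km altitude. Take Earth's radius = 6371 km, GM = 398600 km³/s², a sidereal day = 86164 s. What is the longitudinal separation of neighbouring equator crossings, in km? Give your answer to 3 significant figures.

408 km

Semi-major axis a = 6371 + 883 = 7254 km. Period T = 2π√(a³/μ) = 2π√(7254³/398600) = 6148.6 s = 102.48 min.
Single-satellite node shift = (6148.6/86164) × 360° = 25.69°.
With 7 satellites evenly phased, successive equator crossings are 25.69/7 = 3.670° apart.
That is 3.670 × 111.2 = 408 km at the equator.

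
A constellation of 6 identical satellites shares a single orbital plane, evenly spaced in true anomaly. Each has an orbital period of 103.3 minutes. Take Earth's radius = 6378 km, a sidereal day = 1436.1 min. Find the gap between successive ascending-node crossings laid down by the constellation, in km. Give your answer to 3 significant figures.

T = 103.3 min = 6198.0 s.
Single-satellite node shift = (6198.0/86166) × 360° = 25.90°.
With 6 satellites evenly phased, successive equator crossings are 25.90/6 = 4.316° apart.
That is 4.316 × 111.3 = 480 km at the equator.

480 km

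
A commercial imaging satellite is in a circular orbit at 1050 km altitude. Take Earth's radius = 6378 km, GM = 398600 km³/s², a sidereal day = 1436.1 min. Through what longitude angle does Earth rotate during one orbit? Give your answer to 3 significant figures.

Semi-major axis a = 6378 + 1050 = 7428 km. Period T = 2π√(a³/μ) = 2π√(7428³/398600) = 6371.2 s = 106.19 min.
During one orbit Earth rotates (6371.2 / 86166) × 360° = 26.62°.

26.6°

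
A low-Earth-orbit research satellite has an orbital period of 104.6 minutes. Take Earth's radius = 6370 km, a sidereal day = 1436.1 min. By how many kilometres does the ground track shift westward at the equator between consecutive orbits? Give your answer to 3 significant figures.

2920 km

T = 104.6 min = 6276.0 s.
During one orbit Earth rotates (6276.0 / 86166) × 360° = 26.22°.
At the equator that is 26.22° × (2π·6370/360) km/° = 26.22 × 111.2 = 2915 km.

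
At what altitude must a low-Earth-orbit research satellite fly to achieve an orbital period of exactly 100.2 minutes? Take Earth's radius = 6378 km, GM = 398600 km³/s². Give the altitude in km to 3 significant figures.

768 km

T = 100.2 min = 6012.0 s.
From T = 2π√(a³/μ): a = (μ T²/4π²)^(1/3) = (398600 × 6012.0² / 4π²)^(1/3) = 7146 km.
Altitude h = a − R = 7146 − 6378 = 768 km.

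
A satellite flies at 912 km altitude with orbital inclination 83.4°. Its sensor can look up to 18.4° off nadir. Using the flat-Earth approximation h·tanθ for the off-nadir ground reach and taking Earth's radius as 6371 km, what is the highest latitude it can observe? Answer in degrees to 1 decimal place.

For a prograde orbit the ground track reaches latitude ±i = ±83.4°.
Sensor half-swath on the ground ≈ 912·tan(18.4°) = 303 km = 2.73° of latitude.
Maximum observable latitude ≈ 83.4 + 2.73 = 86.1°.

86.1°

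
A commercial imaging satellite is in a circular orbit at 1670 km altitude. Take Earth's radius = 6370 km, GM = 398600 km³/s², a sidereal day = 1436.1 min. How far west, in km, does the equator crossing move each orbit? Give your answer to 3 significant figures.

Semi-major axis a = 6370 + 1670 = 8040 km. Period T = 2π√(a³/μ) = 2π√(8040³/398600) = 7174.6 s = 119.58 min.
During one orbit Earth rotates (7174.6 / 86166) × 360° = 29.98°.
At the equator that is 29.98° × (2π·6370/360) km/° = 29.98 × 111.2 = 3333 km.

3330 km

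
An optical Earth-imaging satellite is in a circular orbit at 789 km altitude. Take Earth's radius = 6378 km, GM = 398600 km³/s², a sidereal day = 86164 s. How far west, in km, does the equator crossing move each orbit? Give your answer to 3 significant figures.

2810 km

Semi-major axis a = 6378 + 789 = 7167 km. Period T = 2π√(a³/μ) = 2π√(7167³/398600) = 6038.3 s = 100.64 min.
During one orbit Earth rotates (6038.3 / 86164) × 360° = 25.23°.
At the equator that is 25.23° × (2π·6378/360) km/° = 25.23 × 111.3 = 2808 km.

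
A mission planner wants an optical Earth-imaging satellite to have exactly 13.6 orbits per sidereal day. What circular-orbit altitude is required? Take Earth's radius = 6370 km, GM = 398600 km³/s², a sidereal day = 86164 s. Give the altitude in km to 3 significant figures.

1030 km

Required period T = 86164 / 13.6 = 6335.6 s.
From T = 2π√(a³/μ): a = (μ T²/4π²)^(1/3) = (398600 × 6335.6² / 4π²)^(1/3) = 7400 km.
Altitude h = a − R = 7400 − 6370 = 1030 km.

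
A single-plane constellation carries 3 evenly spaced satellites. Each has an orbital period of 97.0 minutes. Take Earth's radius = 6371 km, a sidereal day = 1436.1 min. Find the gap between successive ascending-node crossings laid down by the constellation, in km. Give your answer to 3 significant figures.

T = 97.0 min = 5820.0 s.
Single-satellite node shift = (5820.0/86166) × 360° = 24.32°.
With 3 satellites evenly phased, successive equator crossings are 24.32/3 = 8.105° apart.
That is 8.105 × 111.2 = 901 km at the equator.

901 km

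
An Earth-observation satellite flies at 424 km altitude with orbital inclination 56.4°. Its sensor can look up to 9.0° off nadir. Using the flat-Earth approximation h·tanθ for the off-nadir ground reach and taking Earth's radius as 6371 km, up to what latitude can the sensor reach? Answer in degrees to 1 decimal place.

For a prograde orbit the ground track reaches latitude ±i = ±56.4°.
Sensor half-swath on the ground ≈ 424·tan(9.0°) = 67 km = 0.60° of latitude.
Maximum observable latitude ≈ 56.4 + 0.60 = 57.0°.

57.0°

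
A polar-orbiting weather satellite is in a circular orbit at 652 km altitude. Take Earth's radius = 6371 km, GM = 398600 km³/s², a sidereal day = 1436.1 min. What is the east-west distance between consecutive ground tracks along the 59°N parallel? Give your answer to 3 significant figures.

Semi-major axis a = 6371 + 652 = 7023 km. Period T = 2π√(a³/μ) = 2π√(7023³/398600) = 5857.3 s = 97.62 min.
Node shift per orbit = (5857.3/86166) × 360° = 24.47°.
Equatorial spacing = 24.47 × 111.2 km/° = 2721 km.
At 59° latitude, spacing = 2721 × cos(59°) = 1401 km.

1400 km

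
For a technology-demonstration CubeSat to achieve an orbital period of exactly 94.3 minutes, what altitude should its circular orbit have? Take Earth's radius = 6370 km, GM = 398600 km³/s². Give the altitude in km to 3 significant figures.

T = 94.3 min = 5658.0 s.
From T = 2π√(a³/μ): a = (μ T²/4π²)^(1/3) = (398600 × 5658.0² / 4π²)^(1/3) = 6863 km.
Altitude h = a − R = 6863 − 6370 = 493 km.

493 km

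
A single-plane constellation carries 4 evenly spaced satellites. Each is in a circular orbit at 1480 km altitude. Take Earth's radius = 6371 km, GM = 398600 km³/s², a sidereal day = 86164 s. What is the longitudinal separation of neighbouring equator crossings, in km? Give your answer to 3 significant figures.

Semi-major axis a = 6371 + 1480 = 7851 km. Period T = 2π√(a³/μ) = 2π√(7851³/398600) = 6923.1 s = 115.38 min.
Single-satellite node shift = (6923.1/86164) × 360° = 28.93°.
With 4 satellites evenly phased, successive equator crossings are 28.93/4 = 7.231° apart.
That is 7.231 × 111.2 = 804 km at the equator.

804 km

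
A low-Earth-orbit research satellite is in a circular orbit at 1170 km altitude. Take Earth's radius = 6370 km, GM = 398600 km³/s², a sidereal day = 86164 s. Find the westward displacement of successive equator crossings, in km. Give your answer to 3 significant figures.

3030 km

Semi-major axis a = 6370 + 1170 = 7540 km. Period T = 2π√(a³/μ) = 2π√(7540³/398600) = 6515.8 s = 108.60 min.
During one orbit Earth rotates (6515.8 / 86164) × 360° = 27.22°.
At the equator that is 27.22° × (2π·6370/360) km/° = 27.22 × 111.2 = 3027 km.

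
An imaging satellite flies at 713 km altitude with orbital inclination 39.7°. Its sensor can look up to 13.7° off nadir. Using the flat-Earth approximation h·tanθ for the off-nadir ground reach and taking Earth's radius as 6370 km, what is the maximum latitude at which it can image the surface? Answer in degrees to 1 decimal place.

41.3°

For a prograde orbit the ground track reaches latitude ±i = ±39.7°.
Sensor half-swath on the ground ≈ 713·tan(13.7°) = 174 km = 1.56° of latitude.
Maximum observable latitude ≈ 39.7 + 1.56 = 41.3°.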